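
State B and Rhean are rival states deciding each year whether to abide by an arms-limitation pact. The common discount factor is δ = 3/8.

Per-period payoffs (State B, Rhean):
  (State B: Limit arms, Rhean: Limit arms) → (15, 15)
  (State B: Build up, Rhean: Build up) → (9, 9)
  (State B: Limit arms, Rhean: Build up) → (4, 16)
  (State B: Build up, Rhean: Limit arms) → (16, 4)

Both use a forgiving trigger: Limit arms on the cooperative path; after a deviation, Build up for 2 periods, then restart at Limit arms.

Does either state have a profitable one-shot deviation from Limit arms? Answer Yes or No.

A one-shot deviation gives 16 now, then 9 for 2 periods, then back to 15.
Gain from deviating: (16−15) today; loss: (15−9) in each of the next 2 periods.
No-deviation condition: (15−9)(δ+…+δ^2) ≥ 16−15, i.e. δ+…+δ^2 ≥ 1/6.
At δ = 3/8: δ+…+δ^2 = 0.5156 ≥ 0.1667.
So cooperation is sustainable.

No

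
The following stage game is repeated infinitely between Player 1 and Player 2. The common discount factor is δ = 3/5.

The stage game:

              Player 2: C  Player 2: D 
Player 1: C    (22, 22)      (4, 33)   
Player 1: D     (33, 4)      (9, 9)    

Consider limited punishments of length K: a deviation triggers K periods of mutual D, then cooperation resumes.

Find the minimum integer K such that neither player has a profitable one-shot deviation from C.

2

No profitable deviation requires (22−9)(δ+…+δ^K) ≥ 33−22, i.e. δ+…+δ^K ≥ 11/13 ≈ 0.8462.
With δ = 3/5, the partial sums are K=1: 0.6000, K=2: 0.9600.
K = 2 is the first length at which the sum reaches 0.8462.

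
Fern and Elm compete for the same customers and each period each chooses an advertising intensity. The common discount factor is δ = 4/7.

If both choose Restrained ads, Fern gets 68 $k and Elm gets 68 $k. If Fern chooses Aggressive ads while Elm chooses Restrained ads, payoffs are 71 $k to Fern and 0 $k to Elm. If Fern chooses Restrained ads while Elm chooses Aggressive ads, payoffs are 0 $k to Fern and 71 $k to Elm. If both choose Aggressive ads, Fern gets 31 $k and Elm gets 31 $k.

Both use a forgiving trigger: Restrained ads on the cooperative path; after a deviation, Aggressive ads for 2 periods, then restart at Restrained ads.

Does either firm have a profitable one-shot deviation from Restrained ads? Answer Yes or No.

No

Comparing payoff streams over the 3 periods until play realigns: cooperate → 68(1+δ+…+δ^2); deviate → 71 + 31(δ+…+δ^2).
Cooperation is sustained iff (68−31)(δ+…+δ^2) ≥ 71−68.
δ+…+δ^2 = 4/7·(1−(4/7)^2)/(1−4/7) = 0.8980, and (71−68)/(68−31) = 0.0811.
0.8980 ≥ 0.0811, so cooperation is sustainable.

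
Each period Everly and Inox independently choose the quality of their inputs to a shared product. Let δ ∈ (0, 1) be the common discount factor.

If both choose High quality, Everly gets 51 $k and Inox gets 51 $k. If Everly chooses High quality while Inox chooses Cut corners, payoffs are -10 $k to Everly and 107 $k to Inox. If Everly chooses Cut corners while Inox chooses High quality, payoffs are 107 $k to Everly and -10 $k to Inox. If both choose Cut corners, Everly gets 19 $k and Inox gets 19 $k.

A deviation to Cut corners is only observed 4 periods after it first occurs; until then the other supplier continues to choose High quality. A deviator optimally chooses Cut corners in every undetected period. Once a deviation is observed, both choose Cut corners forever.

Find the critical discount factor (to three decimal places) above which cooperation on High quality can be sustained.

A deviator earns 107 for 4 periods, then 19 forever; cooperating earns 51 forever. Multiplying the IC by (1−δ):
51 ≥ 107(1−δ^4) + 19δ^4, so 88·δ^4 ≥ 56 and δ^4 ≥ 7/11.
δ ≥ (7/11)^(1/4) ≈ 0.893.

0.893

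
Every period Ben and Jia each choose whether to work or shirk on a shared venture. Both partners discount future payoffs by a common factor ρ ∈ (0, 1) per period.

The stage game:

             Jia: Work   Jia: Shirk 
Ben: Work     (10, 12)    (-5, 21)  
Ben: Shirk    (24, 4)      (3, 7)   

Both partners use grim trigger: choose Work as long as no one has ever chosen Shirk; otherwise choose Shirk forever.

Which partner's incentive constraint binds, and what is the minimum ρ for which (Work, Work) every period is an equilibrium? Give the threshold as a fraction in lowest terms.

Ben: cooperation gives 10 each period; deviation gives 24 once then 3 forever.
  10/(1−ρ) ≥ 24 + 3ρ/(1−ρ) ⇒ ρ ≥ 14/21 = 2/3.
Jia: cooperation gives 12 each period; deviation gives 21 once then 7 forever.
  ρ ≥ 9/14.
Both must hold, so the binding constraint is Ben's: ρ ≥ 2/3.

Ben; ρ ≥ 2/3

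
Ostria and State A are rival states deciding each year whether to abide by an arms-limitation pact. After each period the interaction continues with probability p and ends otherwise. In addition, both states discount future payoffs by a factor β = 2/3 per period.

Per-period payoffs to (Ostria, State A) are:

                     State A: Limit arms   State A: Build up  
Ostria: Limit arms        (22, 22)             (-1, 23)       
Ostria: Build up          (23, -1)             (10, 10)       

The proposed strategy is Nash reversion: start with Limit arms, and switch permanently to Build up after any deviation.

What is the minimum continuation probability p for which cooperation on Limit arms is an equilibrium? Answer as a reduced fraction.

Expected continuation weight on next period's payoff is β·p = 2/3·p, which plays the role of the discount factor.
Cooperation requires 2/3·p ≥ (23−22)/(23−10) = 1/13, hence p ≥ 3/26.

3/26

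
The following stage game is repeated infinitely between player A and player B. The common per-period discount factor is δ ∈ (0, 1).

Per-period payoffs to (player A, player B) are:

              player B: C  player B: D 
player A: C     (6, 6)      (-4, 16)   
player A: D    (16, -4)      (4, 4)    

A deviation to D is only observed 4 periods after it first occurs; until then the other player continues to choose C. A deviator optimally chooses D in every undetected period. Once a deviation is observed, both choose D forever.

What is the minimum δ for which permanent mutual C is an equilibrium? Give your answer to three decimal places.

Deviating for the 4 undetected periods gains 16−6 = 10 per period over cooperation, then loses 6−4 = 2 per period forever once punishment starts.
Gain: 10(1 + δ + … + δ^3); loss: 2·δ^4/(1−δ).
No profitable deviation ⇔ 10(1−δ^4) ≤ 2·δ^4, i.e. δ^4 ≥ 10/(10+2) = 5/6.
Hence δ ≥ (5/6)^(1/4) ≈ 0.955.

0.955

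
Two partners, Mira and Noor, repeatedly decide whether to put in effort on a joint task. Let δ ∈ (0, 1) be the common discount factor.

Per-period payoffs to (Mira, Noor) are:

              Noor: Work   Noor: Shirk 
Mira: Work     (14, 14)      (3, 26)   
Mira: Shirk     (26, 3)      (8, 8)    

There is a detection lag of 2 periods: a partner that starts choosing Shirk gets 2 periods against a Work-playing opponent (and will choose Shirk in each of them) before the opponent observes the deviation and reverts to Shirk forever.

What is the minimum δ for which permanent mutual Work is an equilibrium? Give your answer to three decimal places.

A deviator earns 26 for 2 periods, then 8 forever; cooperating earns 14 forever. Multiplying the IC by (1−δ):
14 ≥ 26(1−δ^2) + 8δ^2, so 18·δ^2 ≥ 12 and δ^2 ≥ 2/3.
δ ≥ (2/3)^(1/2) ≈ 0.816.

0.816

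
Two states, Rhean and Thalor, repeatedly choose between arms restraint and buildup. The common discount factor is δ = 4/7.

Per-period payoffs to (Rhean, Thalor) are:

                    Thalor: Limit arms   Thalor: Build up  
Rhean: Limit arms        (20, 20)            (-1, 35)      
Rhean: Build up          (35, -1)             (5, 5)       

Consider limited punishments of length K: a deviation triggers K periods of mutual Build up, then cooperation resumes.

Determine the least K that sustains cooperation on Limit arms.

No profitable deviation requires (20−5)(δ+…+δ^K) ≥ 35−20, i.e. δ+…+δ^K ≥ 1 ≈ 1.0000.
With δ = 4/7, the partial sums are K=1: 0.5714, K=2: 0.8980, K=3: 1.0845.
K = 3 is the first length at which the sum reaches 1.0000.

3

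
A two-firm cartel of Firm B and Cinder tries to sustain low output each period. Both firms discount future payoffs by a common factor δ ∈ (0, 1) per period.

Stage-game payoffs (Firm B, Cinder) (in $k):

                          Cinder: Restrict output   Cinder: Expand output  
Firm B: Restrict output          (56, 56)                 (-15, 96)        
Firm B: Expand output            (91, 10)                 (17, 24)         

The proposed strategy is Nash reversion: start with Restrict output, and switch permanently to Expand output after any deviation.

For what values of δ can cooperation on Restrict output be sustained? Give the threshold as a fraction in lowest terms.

5/9

Firm B: cooperation gives 56 each period; deviation gives 91 once then 17 forever.
  56/(1−δ) ≥ 91 + 17δ/(1−δ) ⇒ δ ≥ 35/74.
Cinder: cooperation gives 56 each period; deviation gives 96 once then 24 forever.
  δ ≥ 40/72 = 5/9.
Both must hold, so the binding constraint is Cinder's: δ ≥ 5/9.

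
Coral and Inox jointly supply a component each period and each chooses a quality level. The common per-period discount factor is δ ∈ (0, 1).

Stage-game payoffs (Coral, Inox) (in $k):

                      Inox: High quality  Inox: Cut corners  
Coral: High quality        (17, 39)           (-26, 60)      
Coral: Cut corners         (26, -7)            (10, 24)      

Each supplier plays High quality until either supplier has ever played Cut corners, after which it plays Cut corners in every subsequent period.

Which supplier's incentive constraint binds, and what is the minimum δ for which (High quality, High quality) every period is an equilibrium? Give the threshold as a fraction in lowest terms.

Inox; δ ≥ 7/12

For Coral: deviation gain 26−17 = 9, per-period punishment loss 17−10 = 7. IC gives δ ≥ 9/16.
For Inox: gain 21, loss 15 per period, so δ ≥ 21/36 = 7/12.
The tighter constraint is Inox's, so cooperation needs δ ≥ 7/12.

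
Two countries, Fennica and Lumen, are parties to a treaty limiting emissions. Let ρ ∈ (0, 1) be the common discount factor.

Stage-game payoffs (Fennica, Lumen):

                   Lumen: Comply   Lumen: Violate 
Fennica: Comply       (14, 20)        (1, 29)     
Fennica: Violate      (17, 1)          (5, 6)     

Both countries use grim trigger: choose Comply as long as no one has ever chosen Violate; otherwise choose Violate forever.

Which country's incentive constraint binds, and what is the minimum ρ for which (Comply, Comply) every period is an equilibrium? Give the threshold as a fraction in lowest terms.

Lumen; ρ ≥ 9/23

Fennica's threshold: (17−14)/(17−5) = 1/4.
Lumen's threshold: (29−20)/(29−6) = 9/23.
1/4 < 9/23, so Lumen binds and ρ* = 9/23.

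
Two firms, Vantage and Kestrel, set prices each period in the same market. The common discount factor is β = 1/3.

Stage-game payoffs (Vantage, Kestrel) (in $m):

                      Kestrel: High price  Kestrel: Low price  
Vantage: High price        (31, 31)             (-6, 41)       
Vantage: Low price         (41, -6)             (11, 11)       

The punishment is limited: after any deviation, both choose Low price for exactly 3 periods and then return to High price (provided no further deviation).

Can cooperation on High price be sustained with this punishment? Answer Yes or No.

IC: β+…+β^3 ≥ (41−31)/(31−11) = 1/2.
At β = 1/3: partial sum = 0.4815 < 0.5000. Cooperation not sustainable.

No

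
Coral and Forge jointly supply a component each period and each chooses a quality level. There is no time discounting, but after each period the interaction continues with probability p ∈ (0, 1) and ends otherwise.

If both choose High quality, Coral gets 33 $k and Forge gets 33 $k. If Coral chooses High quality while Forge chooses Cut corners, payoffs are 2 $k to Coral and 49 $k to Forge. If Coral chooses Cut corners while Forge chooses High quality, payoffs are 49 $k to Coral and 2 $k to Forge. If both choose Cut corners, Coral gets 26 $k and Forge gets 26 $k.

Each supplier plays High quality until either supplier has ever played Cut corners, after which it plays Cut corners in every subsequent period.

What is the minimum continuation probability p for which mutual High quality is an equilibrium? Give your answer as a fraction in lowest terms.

Expected cooperation value is 33 + p·33 + p²·33 + … = 33/(1−p); deviation gives 49 + p·26/(1−p).
33 ≥ 49(1−p) + 26p ⇒ 23p ≥ 16 ⇒ p ≥ 16/23.

16/23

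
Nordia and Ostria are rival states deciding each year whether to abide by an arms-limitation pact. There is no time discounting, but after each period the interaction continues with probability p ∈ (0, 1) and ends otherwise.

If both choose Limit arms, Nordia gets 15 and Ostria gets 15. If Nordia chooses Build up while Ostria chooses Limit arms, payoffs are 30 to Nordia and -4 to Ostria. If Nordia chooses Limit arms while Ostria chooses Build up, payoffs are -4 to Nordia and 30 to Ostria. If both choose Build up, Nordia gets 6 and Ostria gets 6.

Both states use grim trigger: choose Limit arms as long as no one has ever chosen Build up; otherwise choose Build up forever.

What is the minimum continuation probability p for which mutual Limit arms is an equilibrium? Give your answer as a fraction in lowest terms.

With no time discounting, the continuation probability p plays the role of the discount factor.
Grim-trigger IC: 15/(1−p) ≥ 30 + 6p/(1−p) ⇒ p ≥ (30−15)/(30−6) = 5/8.

5/8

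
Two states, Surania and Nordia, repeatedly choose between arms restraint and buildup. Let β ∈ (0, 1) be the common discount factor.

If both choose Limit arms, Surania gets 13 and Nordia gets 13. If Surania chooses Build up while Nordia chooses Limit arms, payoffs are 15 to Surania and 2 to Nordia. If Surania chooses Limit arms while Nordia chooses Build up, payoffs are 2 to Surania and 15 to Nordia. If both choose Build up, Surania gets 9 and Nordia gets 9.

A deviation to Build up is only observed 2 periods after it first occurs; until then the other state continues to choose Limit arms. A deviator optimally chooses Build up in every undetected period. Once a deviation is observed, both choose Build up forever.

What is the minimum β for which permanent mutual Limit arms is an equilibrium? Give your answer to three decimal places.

0.577

A deviator earns 15 for 2 periods, then 9 forever; cooperating earns 13 forever. Multiplying the IC by (1−β):
13 ≥ 15(1−β^2) + 9β^2, so 6·β^2 ≥ 2 and β^2 ≥ 1/3.
β ≥ (1/3)^(1/2) ≈ 0.577.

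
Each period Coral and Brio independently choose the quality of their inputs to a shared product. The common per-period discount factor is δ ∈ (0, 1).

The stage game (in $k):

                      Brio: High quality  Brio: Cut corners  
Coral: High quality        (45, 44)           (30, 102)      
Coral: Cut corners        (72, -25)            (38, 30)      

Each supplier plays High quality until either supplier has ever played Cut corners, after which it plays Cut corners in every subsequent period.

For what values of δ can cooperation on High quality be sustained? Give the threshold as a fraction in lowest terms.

29/36

Coral: cooperation gives 45 each period; deviation gives 72 once then 38 forever.
  45/(1−δ) ≥ 72 + 38δ/(1−δ) ⇒ δ ≥ 27/34.
Brio: cooperation gives 44 each period; deviation gives 102 once then 30 forever.
  δ ≥ 58/72 = 29/36.
Both must hold, so the binding constraint is Brio's: δ ≥ 29/36.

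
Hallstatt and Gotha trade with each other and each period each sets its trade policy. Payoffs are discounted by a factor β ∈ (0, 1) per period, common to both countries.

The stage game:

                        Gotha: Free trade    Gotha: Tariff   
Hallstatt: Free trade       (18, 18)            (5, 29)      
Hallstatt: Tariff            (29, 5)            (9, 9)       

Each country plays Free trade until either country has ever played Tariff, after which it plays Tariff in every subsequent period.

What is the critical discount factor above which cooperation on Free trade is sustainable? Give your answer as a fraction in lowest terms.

11/20

Cooperation forever yields 18 each period: 18/(1−β).
Deviating yields 29 once, then 9 forever: 29 + 9β/(1−β).
No profitable deviation requires 18/(1−β) ≥ 29 + 9β/(1−β).
Multiplying by (1−β): 18 ≥ 29(1−β) + 9β = 29 − 20β.
So 20β ≥ 11, i.e. β ≥ 11/20.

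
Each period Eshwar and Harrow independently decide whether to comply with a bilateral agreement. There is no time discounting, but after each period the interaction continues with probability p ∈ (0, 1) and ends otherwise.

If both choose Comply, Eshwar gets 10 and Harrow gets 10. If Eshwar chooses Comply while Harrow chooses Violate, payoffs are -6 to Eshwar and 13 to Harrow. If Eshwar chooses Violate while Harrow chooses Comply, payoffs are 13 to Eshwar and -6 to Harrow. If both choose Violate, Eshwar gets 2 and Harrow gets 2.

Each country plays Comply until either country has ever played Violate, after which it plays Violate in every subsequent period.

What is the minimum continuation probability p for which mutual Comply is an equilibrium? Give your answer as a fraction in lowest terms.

3/11

Expected cooperation value is 10 + p·10 + p²·10 + … = 10/(1−p); deviation gives 13 + p·2/(1−p).
10 ≥ 13(1−p) + 2p ⇒ 11p ≥ 3 ⇒ p ≥ 3/11.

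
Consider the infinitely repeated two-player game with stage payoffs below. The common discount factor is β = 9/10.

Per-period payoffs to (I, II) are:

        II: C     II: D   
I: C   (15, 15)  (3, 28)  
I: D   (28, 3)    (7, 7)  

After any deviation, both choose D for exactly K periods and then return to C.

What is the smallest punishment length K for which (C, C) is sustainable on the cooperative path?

Need Σ_{k=1}^{K} β^k ≥ (28−15)/(15−7) = 1.6250 at β = 9/10.
At K = 1 the sum is 0.9000 < 1.6250; at K = 2 it is 1.7100 ≥ 1.6250.
So the minimum punishment length is K = 2.

2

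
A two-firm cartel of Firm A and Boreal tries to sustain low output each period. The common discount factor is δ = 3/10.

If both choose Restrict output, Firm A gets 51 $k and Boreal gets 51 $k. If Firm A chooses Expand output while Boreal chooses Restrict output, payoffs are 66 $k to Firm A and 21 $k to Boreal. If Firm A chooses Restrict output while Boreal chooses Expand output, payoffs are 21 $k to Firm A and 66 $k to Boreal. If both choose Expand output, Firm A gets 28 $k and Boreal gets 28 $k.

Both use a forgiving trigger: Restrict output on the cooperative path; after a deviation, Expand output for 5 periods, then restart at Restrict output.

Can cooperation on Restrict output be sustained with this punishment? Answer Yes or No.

No

Comparing payoff streams over the 6 periods until play realigns: cooperate → 51(1+δ+…+δ^5); deviate → 66 + 28(δ+…+δ^5).
Cooperation is sustained iff (51−28)(δ+…+δ^5) ≥ 66−51.
δ+…+δ^5 = 3/10·(1−(3/10)^5)/(1−3/10) = 0.4275, and (66−51)/(51−28) = 0.6522.
0.4275 < 0.6522, so cooperation is not sustainable.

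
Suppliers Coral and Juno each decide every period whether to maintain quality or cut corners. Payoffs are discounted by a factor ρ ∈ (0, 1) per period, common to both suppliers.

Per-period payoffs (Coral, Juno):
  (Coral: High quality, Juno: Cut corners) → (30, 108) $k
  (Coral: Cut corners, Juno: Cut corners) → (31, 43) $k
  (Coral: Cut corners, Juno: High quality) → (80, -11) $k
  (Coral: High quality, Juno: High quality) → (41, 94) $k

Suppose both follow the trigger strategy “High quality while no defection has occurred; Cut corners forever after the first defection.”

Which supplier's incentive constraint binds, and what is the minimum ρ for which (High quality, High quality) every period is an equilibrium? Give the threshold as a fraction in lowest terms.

Coral; ρ ≥ 39/49

Coral's threshold: (80−41)/(80−31) = 39/49.
Juno's threshold: (108−94)/(108−43) = 14/65.
39/49 > 14/65, so Coral binds and ρ* = 39/49.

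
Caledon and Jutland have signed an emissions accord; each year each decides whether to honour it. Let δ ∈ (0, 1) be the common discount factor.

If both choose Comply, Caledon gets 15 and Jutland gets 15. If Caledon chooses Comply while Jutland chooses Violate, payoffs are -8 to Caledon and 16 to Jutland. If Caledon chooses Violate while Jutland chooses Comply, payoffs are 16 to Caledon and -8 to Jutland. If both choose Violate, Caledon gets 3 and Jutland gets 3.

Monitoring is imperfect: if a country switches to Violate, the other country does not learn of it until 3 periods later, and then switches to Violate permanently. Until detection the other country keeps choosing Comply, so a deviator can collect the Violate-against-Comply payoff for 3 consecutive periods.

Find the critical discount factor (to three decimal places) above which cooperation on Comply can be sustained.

0.425

Deviating for the 3 undetected periods gains 16−15 = 1 per period over cooperation, then loses 15−3 = 12 per period forever once punishment starts.
Gain: 1(1 + δ + … + δ^2); loss: 12·δ^3/(1−δ).
No profitable deviation ⇔ 1(1−δ^3) ≤ 12·δ^3, i.e. δ^3 ≥ 1/(1+12) = 1/13.
Hence δ ≥ (1/13)^(1/3) ≈ 0.425.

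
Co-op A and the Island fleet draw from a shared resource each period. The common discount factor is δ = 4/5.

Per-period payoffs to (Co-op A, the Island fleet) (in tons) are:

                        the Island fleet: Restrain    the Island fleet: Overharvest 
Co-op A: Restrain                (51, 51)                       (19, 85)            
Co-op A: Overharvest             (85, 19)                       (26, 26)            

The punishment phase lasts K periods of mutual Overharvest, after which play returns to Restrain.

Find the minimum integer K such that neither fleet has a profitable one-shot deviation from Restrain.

No profitable deviation requires (51−26)(δ+…+δ^K) ≥ 85−51, i.e. δ+…+δ^K ≥ 34/25 ≈ 1.3600.
With δ = 4/5, the partial sums are K=1: 0.8000, K=2: 1.4400.
K = 2 is the first length at which the sum reaches 1.3600.

2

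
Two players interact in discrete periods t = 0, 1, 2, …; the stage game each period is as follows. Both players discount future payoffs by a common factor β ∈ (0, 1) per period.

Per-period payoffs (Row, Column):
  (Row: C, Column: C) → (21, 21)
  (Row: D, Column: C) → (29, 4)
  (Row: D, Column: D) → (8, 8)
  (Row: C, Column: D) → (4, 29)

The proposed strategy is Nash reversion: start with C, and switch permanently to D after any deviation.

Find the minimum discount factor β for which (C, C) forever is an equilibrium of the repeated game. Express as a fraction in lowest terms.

8/21

Under grim trigger the critical discount factor is (T−C)/(T−P) with T = 29, C = 21, P = 8.
β* = (29−21)/(29−8) = 8/21.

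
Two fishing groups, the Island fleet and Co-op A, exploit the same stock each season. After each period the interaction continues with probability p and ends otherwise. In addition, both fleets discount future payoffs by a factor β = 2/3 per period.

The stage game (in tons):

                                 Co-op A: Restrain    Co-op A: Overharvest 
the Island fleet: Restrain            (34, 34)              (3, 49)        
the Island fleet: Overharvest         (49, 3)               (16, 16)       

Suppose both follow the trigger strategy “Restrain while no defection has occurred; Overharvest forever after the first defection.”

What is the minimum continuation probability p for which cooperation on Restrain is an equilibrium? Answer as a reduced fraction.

With continuation probability p and discount β, the effective per-period discount factor is βp.
Grim-trigger IC: βp ≥ (49−34)/(49−16) = 5/11.
So p ≥ (5/11)/(2/3) = 15/22.

15/22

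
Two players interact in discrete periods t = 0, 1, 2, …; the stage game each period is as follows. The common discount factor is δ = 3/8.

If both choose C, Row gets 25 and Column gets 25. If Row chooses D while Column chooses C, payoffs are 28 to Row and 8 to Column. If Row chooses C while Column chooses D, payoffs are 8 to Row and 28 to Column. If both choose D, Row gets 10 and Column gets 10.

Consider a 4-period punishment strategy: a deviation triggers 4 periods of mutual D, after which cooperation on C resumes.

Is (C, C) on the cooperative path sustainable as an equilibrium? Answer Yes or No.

IC: δ+…+δ^4 ≥ (28−25)/(25−10) = 1/5.
At δ = 3/8: partial sum = 0.5881 ≥ 0.2000. Cooperation sustainable.

Yes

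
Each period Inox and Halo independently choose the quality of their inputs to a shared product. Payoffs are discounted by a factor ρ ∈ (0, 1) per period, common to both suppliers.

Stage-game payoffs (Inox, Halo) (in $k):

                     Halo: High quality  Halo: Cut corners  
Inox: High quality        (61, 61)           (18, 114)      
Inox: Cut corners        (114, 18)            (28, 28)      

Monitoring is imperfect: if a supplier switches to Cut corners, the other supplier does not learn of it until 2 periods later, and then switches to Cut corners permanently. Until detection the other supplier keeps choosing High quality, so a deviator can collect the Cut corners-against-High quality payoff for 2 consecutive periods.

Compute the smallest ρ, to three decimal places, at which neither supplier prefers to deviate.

0.785

A deviator earns 114 for 2 periods, then 28 forever; cooperating earns 61 forever. Multiplying the IC by (1−ρ):
61 ≥ 114(1−ρ^2) + 28ρ^2, so 86·ρ^2 ≥ 53 and ρ^2 ≥ 53/86.
ρ ≥ (53/86)^(1/2) ≈ 0.785.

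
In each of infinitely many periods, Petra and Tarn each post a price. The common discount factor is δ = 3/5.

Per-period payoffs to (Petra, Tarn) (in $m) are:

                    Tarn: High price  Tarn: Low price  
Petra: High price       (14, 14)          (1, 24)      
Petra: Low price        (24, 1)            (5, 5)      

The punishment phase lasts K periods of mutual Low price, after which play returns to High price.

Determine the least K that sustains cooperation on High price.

Need Σ_{k=1}^{K} δ^k ≥ (24−14)/(14−5) = 1.1111 at δ = 3/5.
At K = 2 the sum is 0.9600 < 1.1111; at K = 3 it is 1.1760 ≥ 1.1111.
So the minimum punishment length is K = 3.

3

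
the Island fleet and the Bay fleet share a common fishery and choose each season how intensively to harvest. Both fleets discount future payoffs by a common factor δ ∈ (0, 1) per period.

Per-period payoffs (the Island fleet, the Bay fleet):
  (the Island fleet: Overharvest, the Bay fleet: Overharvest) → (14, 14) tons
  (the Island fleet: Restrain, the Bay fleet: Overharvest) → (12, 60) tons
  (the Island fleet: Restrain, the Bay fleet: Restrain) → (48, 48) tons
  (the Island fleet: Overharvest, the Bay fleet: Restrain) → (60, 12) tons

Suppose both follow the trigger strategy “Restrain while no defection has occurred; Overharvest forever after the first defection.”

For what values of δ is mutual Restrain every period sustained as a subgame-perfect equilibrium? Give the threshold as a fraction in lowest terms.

48/(1−δ) ≥ 60 + 14δ/(1−δ)
48 ≥ 60 − 46δ
δ ≥ 12/46 = 6/23.

6/23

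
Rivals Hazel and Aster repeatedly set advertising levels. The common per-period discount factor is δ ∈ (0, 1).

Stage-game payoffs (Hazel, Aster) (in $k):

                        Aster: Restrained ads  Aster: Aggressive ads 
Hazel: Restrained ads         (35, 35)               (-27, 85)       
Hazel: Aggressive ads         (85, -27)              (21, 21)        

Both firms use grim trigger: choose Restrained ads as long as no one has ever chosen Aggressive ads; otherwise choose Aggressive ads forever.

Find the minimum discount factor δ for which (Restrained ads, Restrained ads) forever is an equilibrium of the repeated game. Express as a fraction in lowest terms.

Under grim trigger the critical discount factor is (T−C)/(T−P) with T = 85, C = 35, P = 21.
δ* = (85−35)/(85−21) = 50/64 = 25/32.

25/32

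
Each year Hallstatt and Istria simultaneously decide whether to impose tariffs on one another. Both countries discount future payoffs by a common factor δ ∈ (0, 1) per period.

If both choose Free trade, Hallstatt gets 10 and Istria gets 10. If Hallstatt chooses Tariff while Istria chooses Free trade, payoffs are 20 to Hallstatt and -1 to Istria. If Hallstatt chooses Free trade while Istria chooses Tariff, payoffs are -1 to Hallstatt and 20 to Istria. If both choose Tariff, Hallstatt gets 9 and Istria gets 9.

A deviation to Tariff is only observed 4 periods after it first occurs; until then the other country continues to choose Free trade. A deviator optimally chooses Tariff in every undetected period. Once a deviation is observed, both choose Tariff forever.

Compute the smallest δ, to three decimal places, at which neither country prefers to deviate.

Deviating for the 4 undetected periods gains 20−10 = 10 per period over cooperation, then loses 10−9 = 1 per period forever once punishment starts.
Gain: 10(1 + δ + … + δ^3); loss: 1·δ^4/(1−δ).
No profitable deviation ⇔ 10(1−δ^4) ≤ 1·δ^4, i.e. δ^4 ≥ 10/(10+1) = 10/11.
Hence δ ≥ (10/11)^(1/4) ≈ 0.976.

0.976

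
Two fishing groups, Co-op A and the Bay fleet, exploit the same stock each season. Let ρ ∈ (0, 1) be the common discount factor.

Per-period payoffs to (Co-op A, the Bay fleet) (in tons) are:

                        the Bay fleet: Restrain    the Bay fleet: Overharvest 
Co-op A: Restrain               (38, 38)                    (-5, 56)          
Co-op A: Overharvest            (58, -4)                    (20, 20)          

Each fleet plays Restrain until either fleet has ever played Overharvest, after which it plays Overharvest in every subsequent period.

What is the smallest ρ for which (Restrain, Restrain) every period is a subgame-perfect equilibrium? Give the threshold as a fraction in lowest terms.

For Co-op A: deviation gain 58−38 = 20, per-period punishment loss 38−20 = 18. IC gives ρ ≥ 20/38 = 10/19.
For the Bay fleet: gain 18, loss 18 per period, so ρ ≥ 18/36 = 1/2.
The tighter constraint is Co-op A's, so cooperation needs ρ ≥ 10/19.

10/19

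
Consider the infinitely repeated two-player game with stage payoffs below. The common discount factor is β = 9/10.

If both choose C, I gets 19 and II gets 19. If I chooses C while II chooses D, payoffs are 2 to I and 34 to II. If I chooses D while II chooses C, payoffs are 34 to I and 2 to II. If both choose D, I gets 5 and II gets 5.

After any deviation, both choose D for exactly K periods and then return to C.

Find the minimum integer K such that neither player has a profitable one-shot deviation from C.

2

Need Σ_{k=1}^{K} β^k ≥ (34−19)/(19−5) = 1.0714 at β = 9/10.
At K = 1 the sum is 0.9000 < 1.0714; at K = 2 it is 1.7100 ≥ 1.0714.
So the minimum punishment length is K = 2.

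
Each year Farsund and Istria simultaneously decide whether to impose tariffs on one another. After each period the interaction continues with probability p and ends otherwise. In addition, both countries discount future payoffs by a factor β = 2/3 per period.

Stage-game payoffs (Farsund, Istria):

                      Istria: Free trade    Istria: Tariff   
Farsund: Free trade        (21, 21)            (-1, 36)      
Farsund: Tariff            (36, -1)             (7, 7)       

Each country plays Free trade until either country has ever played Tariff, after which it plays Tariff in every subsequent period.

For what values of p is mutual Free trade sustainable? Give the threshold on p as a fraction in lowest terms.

45/58

Expected continuation weight on next period's payoff is β·p = 2/3·p, which plays the role of the discount factor.
Cooperation requires 2/3·p ≥ (36−21)/(36−7) = 15/29, hence p ≥ 45/58.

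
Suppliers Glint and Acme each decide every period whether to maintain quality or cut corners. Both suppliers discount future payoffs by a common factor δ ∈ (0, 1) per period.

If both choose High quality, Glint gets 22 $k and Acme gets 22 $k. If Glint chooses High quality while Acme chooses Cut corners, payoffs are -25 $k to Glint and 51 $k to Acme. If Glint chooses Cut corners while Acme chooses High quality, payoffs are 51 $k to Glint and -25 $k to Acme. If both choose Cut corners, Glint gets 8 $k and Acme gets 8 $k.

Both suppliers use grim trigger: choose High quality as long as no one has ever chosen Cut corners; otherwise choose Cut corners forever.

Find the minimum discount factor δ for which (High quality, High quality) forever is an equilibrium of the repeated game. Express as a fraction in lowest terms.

29/43

One-period gain from deviating is 51 − 22 = 29. The loss is 22 − 8 = 14 in every subsequent period, with present value 14·δ/(1−δ).
Deviation is unprofitable when 14·δ/(1−δ) ≥ 29, i.e. δ/(1−δ) ≥ 29/14.
Equivalently δ ≥ 29/(29+14) = 29/43.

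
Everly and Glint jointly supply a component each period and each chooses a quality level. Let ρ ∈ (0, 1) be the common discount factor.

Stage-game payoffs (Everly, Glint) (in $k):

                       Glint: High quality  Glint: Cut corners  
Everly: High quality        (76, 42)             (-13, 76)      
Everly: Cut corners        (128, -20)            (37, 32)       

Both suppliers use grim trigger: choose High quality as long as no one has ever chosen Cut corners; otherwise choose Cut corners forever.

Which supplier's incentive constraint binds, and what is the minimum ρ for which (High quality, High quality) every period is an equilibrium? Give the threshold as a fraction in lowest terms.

Glint; ρ ≥ 17/22

Everly's threshold: (128−76)/(128−37) = 4/7.
Glint's threshold: (76−42)/(76−32) = 17/22.
4/7 < 17/22, so Glint binds and ρ* = 17/22.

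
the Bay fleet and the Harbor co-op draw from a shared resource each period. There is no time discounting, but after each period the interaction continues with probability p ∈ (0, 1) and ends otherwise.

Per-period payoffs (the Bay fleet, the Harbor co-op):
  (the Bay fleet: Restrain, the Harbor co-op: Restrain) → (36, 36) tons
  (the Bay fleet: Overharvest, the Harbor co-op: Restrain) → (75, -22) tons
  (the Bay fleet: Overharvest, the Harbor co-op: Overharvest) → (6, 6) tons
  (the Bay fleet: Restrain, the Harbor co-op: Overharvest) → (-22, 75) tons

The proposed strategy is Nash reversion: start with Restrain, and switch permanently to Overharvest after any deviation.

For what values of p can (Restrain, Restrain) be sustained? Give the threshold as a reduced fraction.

13/23

Expected cooperation value is 36 + p·36 + p²·36 + … = 36/(1−p); deviation gives 75 + p·6/(1−p).
36 ≥ 75(1−p) + 6p ⇒ 69p ≥ 39 ⇒ p ≥ 39/69 = 13/23.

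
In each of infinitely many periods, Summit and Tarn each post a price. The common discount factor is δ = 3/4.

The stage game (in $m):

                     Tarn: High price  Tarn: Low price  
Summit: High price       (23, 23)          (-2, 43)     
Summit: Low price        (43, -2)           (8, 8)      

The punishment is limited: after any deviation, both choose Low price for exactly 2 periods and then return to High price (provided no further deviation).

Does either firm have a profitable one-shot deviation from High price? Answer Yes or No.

Comparing payoff streams over the 3 periods until play realigns: cooperate → 23(1+δ+…+δ^2); deviate → 43 + 8(δ+…+δ^2).
Cooperation is sustained iff (23−8)(δ+…+δ^2) ≥ 43−23.
δ+…+δ^2 = 3/4·(1−(3/4)^2)/(1−3/4) = 1.3125, and (43−23)/(23−8) = 1.3333.
1.3125 < 1.3333, so cooperation is not sustainable.

Yes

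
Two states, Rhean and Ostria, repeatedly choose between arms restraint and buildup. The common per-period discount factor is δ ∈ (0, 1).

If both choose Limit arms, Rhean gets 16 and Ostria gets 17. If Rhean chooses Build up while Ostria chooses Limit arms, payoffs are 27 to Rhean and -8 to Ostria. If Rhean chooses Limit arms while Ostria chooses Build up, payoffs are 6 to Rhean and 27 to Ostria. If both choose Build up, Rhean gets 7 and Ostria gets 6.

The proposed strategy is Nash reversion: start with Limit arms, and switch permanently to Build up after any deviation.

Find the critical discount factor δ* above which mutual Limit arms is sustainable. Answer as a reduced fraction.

11/20

Rhean: cooperation gives 16 each period; deviation gives 27 once then 7 forever.
  16/(1−δ) ≥ 27 + 7δ/(1−δ) ⇒ δ ≥ 11/20.
Ostria: cooperation gives 17 each period; deviation gives 27 once then 6 forever.
  δ ≥ 10/21.
Both must hold, so the binding constraint is Rhean's: δ ≥ 11/20.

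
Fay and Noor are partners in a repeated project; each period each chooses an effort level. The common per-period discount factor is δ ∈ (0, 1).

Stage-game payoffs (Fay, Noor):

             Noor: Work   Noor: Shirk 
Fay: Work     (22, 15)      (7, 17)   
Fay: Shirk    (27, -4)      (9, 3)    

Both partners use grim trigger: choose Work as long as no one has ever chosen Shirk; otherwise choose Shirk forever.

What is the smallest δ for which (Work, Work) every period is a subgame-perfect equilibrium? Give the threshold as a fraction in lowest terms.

Fay's threshold: (27−22)/(27−9) = 5/18.
Noor's threshold: (17−15)/(17−3) = 1/7.
5/18 > 1/7, so Fay binds and δ* = 5/18.

5/18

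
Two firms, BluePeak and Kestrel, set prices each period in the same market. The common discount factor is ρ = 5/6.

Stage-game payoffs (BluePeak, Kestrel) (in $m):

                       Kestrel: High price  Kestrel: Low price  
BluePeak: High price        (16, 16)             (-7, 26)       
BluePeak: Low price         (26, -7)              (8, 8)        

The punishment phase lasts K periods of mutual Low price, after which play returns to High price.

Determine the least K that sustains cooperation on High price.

2

IC: ρ(1−ρ^K)/(1−ρ) ≥ (26−16)/(16−8) = 5/4.
With ρ = 5/6: need 1 − ρ^K ≥ 5/4·(1−5/6)/(5/6), i.e. ρ^K ≤ 0.7500.
Since (5/6)^1 = 0.8333 and (5/6)^2 = 0.6944, the smallest such K is 2.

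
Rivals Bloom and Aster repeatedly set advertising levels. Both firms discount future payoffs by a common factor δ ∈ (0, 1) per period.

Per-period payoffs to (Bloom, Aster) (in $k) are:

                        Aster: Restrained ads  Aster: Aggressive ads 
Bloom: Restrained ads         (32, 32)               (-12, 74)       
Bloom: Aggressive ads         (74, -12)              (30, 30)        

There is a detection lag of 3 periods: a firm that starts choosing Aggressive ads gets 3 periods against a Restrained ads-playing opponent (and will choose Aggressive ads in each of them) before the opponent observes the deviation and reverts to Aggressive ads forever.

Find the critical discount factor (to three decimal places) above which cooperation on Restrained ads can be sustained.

0.985

A deviator earns 74 for 3 periods, then 30 forever; cooperating earns 32 forever. Multiplying the IC by (1−δ):
32 ≥ 74(1−δ^3) + 30δ^3, so 44·δ^3 ≥ 42 and δ^3 ≥ 21/22.
δ ≥ (21/22)^(1/3) ≈ 0.985.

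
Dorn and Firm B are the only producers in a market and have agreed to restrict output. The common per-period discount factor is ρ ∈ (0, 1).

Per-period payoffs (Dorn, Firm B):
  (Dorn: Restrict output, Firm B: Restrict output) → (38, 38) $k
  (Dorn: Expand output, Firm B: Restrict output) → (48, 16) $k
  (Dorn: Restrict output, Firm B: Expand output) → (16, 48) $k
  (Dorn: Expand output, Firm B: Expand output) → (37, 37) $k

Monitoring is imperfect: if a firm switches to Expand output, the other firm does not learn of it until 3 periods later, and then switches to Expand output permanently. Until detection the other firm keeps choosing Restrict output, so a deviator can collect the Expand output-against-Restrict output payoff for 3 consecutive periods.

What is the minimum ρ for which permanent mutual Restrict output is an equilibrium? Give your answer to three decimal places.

Deviating for the 3 undetected periods gains 48−38 = 10 per period over cooperation, then loses 38−37 = 1 per period forever once punishment starts.
Gain: 10(1 + ρ + … + ρ^2); loss: 1·ρ^3/(1−ρ).
No profitable deviation ⇔ 10(1−ρ^3) ≤ 1·ρ^3, i.e. ρ^3 ≥ 10/(10+1) = 10/11.
Hence ρ ≥ (10/11)^(1/3) ≈ 0.969.

0.969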